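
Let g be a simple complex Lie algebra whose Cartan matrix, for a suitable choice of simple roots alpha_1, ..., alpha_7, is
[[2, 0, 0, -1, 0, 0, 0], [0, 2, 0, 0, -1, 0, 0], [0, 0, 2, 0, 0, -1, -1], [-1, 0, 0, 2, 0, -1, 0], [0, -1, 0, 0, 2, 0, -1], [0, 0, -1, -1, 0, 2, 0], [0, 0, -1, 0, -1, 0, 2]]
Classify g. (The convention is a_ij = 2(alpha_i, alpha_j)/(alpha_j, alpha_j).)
The matrix has rank 7 with 2's on the diagonal. Reading the off-diagonal entries as Dynkin edges (a single edge where a_ij = a_ji = -1; a double or triple edge where a_ij * a_ji = 2 or 3), the diagram is a chain of 7 nodes with single edges (A_7). One simple-root ordering that puts it in standard form is (alpha_2, alpha_5, alpha_7, alpha_3, alpha_6, alpha_4, alpha_1). So the algebra is type A_7, i.e. sl(8).

A_7 (sl(8))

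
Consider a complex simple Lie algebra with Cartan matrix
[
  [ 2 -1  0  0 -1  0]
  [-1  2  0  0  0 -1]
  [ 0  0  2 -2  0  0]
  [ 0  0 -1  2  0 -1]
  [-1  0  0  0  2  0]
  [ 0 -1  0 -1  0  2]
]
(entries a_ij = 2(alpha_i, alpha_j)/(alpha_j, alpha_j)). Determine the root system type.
C_6

The matrix has rank 6 with 2's on the diagonal. Reading the off-diagonal entries as Dynkin edges (a single edge where a_ij = a_ji = -1; a double or triple edge where a_ij * a_ji = 2 or 3), the diagram is a chain of 6 nodes with a double edge at one end; the terminal node there is the unique long simple root (C_6). One simple-root ordering that puts it in standard form is (alpha_5, alpha_1, alpha_2, alpha_6, alpha_4, alpha_3). So the algebra is type C_6, i.e. sp(12).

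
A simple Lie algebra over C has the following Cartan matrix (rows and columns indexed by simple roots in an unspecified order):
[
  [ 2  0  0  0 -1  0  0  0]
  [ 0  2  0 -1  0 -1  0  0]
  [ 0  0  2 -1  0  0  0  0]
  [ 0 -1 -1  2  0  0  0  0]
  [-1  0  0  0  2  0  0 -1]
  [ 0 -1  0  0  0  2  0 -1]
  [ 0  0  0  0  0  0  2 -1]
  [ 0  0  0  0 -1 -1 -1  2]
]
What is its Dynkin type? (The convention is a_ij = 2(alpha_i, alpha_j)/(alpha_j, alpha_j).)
E_8

The matrix has rank 8 with 2's on the diagonal. Reading the off-diagonal entries as Dynkin edges (a single edge where a_ij = a_ji = -1; a double or triple edge where a_ij * a_ji = 2 or 3), the diagram is a chain of 7 nodes with one extra node attached to the third node from one end (E_8). One simple-root ordering that puts it in standard form is (alpha_1, alpha_7, alpha_5, alpha_8, alpha_6, alpha_2, alpha_4, alpha_3). So the algebra is type E_8.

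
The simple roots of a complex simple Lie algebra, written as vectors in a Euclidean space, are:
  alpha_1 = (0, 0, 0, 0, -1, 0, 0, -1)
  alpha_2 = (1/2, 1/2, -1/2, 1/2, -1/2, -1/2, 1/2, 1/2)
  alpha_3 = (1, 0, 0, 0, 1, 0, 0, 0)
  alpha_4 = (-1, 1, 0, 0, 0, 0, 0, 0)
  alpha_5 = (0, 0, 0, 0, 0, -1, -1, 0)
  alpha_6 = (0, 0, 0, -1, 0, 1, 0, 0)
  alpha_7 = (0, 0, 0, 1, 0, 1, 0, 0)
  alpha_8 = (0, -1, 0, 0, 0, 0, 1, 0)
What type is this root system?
E_8

Compute the Cartan integers a_ij = 2(alpha_i, alpha_j)/(alpha_j, alpha_j); the resulting 8x8 Cartan matrix is
[[2, 0, -1, 0, 0, 0, 0, 0], [0, 2, 0, 0, 0, -1, 0, 0], [-1, 0, 2, -1, 0, 0, 0, 0], [0, 0, -1, 2, 0, 0, 0, -1], [0, 0, 0, 0, 2, -1, -1, -1], [0, -1, 0, 0, -1, 2, 0, 0], [0, 0, 0, 0, -1, 0, 2, 0], [0, 0, 0, -1, -1, 0, 0, 2]].
All simple roots have the same length, so the diagram is simply laced. The associated Dynkin diagram is a chain of 7 nodes with one extra node attached to the third node from one end (E_8), so the type is E_8.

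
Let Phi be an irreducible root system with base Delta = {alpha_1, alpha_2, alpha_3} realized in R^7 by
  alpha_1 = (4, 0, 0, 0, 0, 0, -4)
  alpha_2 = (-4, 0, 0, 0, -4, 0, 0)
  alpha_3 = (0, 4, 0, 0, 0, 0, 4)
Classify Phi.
A3

Compute the Cartan integers a_ij = 2(alpha_i, alpha_j)/(alpha_j, alpha_j); the resulting 3x3 Cartan matrix is
[[2, -1, -1], [-1, 2, 0], [-1, 0, 2]].
All simple roots have the same length, so the diagram is simply laced. The associated Dynkin diagram is a chain of 3 nodes with single edges (A_3), so the type is A_3 (the algebra sl(4)).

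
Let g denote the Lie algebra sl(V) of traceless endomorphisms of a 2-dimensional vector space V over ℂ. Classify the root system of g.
type A_1

This is sl(2), which has dimension 2^2 - 1 = 3 and rank 2 - 1 = 1 (a Cartan subalgebra is the diagonal traceless matrices). In the classification of classical Lie algebras, the special linear algebra sl(n+1) has type A_n; here n = 1, so the Dynkin diagram is a chain of 1 nodes with single edges (A_1). Hence the type is A_1.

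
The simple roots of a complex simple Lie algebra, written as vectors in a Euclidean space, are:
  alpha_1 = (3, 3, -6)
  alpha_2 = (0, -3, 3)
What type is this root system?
Compute the Cartan integers a_ij = 2(alpha_i, alpha_j)/(alpha_j, alpha_j); the resulting 2x2 Cartan matrix is
[[2, -3], [-1, 2]].
The roots have two lengths (squared-length ratio 3:1); the short ones are alpha_{2}. The associated Dynkin diagram is two nodes joined by a triple edge (G_2), so the type is G_2.

G_2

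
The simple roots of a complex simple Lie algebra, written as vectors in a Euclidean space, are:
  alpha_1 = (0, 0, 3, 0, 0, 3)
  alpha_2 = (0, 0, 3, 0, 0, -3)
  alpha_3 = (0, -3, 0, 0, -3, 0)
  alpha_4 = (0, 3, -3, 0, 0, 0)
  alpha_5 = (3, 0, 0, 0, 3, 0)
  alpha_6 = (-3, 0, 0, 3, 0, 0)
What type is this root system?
Compute the Cartan integers a_ij = 2(alpha_i, alpha_j)/(alpha_j, alpha_j); the resulting 6x6 Cartan matrix is
[[2, 0, 0, -1, 0, 0], [0, 2, 0, -1, 0, 0], [0, 0, 2, -1, -1, 0], [-1, -1, -1, 2, 0, 0], [0, 0, -1, 0, 2, -1], [0, 0, 0, 0, -1, 2]].
All simple roots have the same length, so the diagram is simply laced. The associated Dynkin diagram is a chain of 4 nodes with a fork of two nodes at one end (D_6), so the type is D_6 (the algebra so(12)).

type D_6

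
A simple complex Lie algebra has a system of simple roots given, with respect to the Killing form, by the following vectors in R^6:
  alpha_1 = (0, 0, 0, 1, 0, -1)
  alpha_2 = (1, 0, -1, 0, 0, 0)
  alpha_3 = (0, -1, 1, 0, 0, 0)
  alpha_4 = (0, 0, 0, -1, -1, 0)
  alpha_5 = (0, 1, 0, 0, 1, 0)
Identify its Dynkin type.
type A_5

Compute the Cartan integers a_ij = 2(alpha_i, alpha_j)/(alpha_j, alpha_j); the resulting 5x5 Cartan matrix is
[[2, 0, 0, -1, 0], [0, 2, -1, 0, 0], [0, -1, 2, 0, -1], [-1, 0, 0, 2, -1], [0, 0, -1, -1, 2]].
All simple roots have the same length, so the diagram is simply laced. The associated Dynkin diagram is a chain of 5 nodes with single edges (A_5), so the type is A_5 (the algebra sl(6)).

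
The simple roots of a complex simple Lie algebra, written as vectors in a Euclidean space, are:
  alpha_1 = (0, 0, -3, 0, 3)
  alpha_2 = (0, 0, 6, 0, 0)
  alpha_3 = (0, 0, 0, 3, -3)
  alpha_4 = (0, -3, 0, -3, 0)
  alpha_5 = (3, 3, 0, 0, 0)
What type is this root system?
Compute the Cartan integers a_ij = 2(alpha_i, alpha_j)/(alpha_j, alpha_j); the resulting 5x5 Cartan matrix is
[[2, -1, -1, 0, 0], [-2, 2, 0, 0, 0], [-1, 0, 2, -1, 0], [0, 0, -1, 2, -1], [0, 0, 0, -1, 2]].
The roots have two lengths (squared-length ratio 2:1); the short ones are alpha_{1,3,4,5}. The associated Dynkin diagram is a chain of 5 nodes with a double edge at one end; the terminal node there is the unique long simple root (C_5), so the type is C_5 (the algebra sp(10)).

C5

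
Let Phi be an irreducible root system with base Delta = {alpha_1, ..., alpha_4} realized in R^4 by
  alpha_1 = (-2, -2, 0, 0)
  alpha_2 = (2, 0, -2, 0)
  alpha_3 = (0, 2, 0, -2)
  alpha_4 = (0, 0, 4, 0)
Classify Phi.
C4

Compute the Cartan integers a_ij = 2(alpha_i, alpha_j)/(alpha_j, alpha_j); the resulting 4x4 Cartan matrix is
[[2, -1, -1, 0], [-1, 2, 0, -1], [-1, 0, 2, 0], [0, -2, 0, 2]].
The roots have two lengths (squared-length ratio 2:1); the short ones are alpha_{1,2,3}. The associated Dynkin diagram is a chain of 4 nodes with a double edge at one end; the terminal node there is the unique long simple root (C_4), so the type is C_4 (the algebra sp(8)).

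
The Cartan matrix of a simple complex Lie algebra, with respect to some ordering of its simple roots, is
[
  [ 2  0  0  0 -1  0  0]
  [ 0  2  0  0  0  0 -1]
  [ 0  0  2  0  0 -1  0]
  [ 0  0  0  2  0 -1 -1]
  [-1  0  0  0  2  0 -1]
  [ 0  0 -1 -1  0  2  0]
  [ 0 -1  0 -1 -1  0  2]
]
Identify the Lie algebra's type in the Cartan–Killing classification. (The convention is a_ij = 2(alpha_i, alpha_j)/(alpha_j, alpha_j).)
The matrix has rank 7 with 2's on the diagonal. Reading the off-diagonal entries as Dynkin edges (a single edge where a_ij = a_ji = -1; a double or triple edge where a_ij * a_ji = 2 or 3), the diagram is a chain of 6 nodes with one extra node attached to the third node from one end (E_7). One simple-root ordering that puts it in standard form is (alpha_1, alpha_2, alpha_5, alpha_7, alpha_4, alpha_6, alpha_3). So the algebra is type E_7.

E7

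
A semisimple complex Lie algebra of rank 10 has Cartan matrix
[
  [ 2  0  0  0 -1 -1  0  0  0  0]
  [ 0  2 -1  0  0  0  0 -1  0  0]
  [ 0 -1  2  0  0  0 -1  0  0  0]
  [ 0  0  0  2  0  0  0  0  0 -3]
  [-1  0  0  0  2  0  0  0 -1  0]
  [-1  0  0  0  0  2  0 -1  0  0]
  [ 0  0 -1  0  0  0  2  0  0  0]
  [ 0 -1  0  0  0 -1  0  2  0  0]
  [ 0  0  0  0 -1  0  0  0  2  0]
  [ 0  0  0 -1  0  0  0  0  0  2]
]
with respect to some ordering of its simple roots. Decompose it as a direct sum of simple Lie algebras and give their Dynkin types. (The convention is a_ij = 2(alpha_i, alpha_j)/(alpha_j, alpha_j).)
type A_8 + type G_2

The diagram associated to this matrix has two connected components: the simple roots {alpha_1, alpha_2, alpha_3, alpha_5, alpha_6, alpha_7, alpha_8, alpha_9} form a chain of 8 nodes with single edges (A_8), and {alpha_4, alpha_10} form two nodes joined by a triple edge (G_2). A semisimple Lie algebra decomposes uniquely as the direct sum of simple ideals, one per connected component of its Dynkin diagram, so g ≅ A_8 ⊕ G_2 (dimension 80 + 14 = 94).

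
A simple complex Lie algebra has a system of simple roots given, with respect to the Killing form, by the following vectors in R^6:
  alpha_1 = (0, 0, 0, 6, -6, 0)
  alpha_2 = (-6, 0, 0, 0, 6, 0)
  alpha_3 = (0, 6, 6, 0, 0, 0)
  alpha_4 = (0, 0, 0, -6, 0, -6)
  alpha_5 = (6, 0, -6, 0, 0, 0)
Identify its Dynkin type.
A_5 (sl(6))

Compute the Cartan integers a_ij = 2(alpha_i, alpha_j)/(alpha_j, alpha_j); the resulting 5x5 Cartan matrix is
[[2, -1, 0, -1, 0], [-1, 2, 0, 0, -1], [0, 0, 2, 0, -1], [-1, 0, 0, 2, 0], [0, -1, -1, 0, 2]].
All simple roots have the same length, so the diagram is simply laced. The associated Dynkin diagram is a chain of 5 nodes with single edges (A_5), so the type is A_5 (the algebra sl(6)).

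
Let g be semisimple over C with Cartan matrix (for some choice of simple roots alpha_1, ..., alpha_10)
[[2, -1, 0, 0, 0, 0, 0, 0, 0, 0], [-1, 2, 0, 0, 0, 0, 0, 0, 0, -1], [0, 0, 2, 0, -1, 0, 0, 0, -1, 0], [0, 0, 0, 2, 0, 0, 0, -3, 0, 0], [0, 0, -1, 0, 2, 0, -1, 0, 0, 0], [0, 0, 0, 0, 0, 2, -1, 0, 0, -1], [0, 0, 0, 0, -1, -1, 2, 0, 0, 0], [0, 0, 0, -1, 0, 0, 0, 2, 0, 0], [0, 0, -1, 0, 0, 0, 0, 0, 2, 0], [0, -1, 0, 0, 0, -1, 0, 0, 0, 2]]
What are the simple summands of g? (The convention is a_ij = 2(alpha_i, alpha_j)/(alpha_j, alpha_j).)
The diagram associated to this matrix has two connected components: the simple roots {alpha_1, alpha_2, alpha_3, alpha_5, alpha_6, alpha_7, alpha_9, alpha_10} form a chain of 8 nodes with single edges (A_8), and {alpha_4, alpha_8} form two nodes joined by a triple edge (G_2). A semisimple Lie algebra decomposes uniquely as the direct sum of simple ideals, one per connected component of its Dynkin diagram, so g ≅ A_8 ⊕ G_2 (dimension 80 + 14 = 94).

type A_8 + type G_2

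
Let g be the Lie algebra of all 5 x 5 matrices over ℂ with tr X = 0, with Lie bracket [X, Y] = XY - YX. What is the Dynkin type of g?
A4

This is sl(5), which has dimension 5^2 - 1 = 24 and rank 5 - 1 = 4 (a Cartan subalgebra is the diagonal traceless matrices). In the classification of classical Lie algebras, the special linear algebra sl(n+1) has type A_n; here n = 4, so the Dynkin diagram is a chain of 4 nodes with single edges (A_4). Hence the type is A_4.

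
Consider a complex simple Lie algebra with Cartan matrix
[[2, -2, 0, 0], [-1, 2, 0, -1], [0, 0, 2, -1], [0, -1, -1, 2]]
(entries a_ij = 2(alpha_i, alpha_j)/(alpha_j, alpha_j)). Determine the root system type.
The matrix has rank 4 with 2's on the diagonal. Reading the off-diagonal entries as Dynkin edges (a single edge where a_ij = a_ji = -1; a double or triple edge where a_ij * a_ji = 2 or 3), the diagram is a chain of 4 nodes with a double edge at one end; the terminal node there is the unique long simple root (C_4). One simple-root ordering that puts it in standard form is (alpha_3, alpha_4, alpha_2, alpha_1). So the algebra is type C_4, i.e. sp(8).

C_4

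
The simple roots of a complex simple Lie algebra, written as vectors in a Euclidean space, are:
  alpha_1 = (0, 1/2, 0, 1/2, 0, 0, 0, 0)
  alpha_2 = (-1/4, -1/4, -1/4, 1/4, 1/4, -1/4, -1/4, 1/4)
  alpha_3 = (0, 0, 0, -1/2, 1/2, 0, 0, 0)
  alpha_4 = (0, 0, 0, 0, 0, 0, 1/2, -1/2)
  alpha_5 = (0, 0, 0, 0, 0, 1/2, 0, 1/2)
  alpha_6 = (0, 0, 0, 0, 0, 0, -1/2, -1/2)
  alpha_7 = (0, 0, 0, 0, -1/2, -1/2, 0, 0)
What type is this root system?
E_7

Compute the Cartan integers a_ij = 2(alpha_i, alpha_j)/(alpha_j, alpha_j); the resulting 7x7 Cartan matrix is
[[2, 0, -1, 0, 0, 0, 0], [0, 2, 0, -1, 0, 0, 0], [-1, 0, 2, 0, 0, 0, -1], [0, -1, 0, 2, -1, 0, 0], [0, 0, 0, -1, 2, -1, -1], [0, 0, 0, 0, -1, 2, 0], [0, 0, -1, 0, -1, 0, 2]].
All simple roots have the same length, so the diagram is simply laced. The associated Dynkin diagram is a chain of 6 nodes with one extra node attached to the third node from one end (E_7), so the type is E_7.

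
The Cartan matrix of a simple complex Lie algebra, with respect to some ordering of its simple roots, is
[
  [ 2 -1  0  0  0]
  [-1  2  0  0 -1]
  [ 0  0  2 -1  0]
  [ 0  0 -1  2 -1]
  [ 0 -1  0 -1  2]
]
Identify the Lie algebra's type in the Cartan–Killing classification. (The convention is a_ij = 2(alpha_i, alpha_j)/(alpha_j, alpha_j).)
A_5

The matrix has rank 5 with 2's on the diagonal. Reading the off-diagonal entries as Dynkin edges (a single edge where a_ij = a_ji = -1; a double or triple edge where a_ij * a_ji = 2 or 3), the diagram is a chain of 5 nodes with single edges (A_5). One simple-root ordering that puts it in standard form is (alpha_3, alpha_4, alpha_5, alpha_2, alpha_1). So the algebra is type A_5, i.e. sl(6).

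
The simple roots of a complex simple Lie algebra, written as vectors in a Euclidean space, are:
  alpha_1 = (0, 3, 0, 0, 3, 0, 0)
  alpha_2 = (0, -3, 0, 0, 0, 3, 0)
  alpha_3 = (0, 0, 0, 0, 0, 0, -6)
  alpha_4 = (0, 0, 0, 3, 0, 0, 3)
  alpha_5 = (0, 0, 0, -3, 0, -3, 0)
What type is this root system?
Compute the Cartan integers a_ij = 2(alpha_i, alpha_j)/(alpha_j, alpha_j); the resulting 5x5 Cartan matrix is
[[2, -1, 0, 0, 0], [-1, 2, 0, 0, -1], [0, 0, 2, -2, 0], [0, 0, -1, 2, -1], [0, -1, 0, -1, 2]].
The roots have two lengths (squared-length ratio 2:1); the short ones are alpha_{1,2,4,5}. The associated Dynkin diagram is a chain of 5 nodes with a double edge at one end; the terminal node there is the unique long simple root (C_5), so the type is C_5 (the algebra sp(10)).

C_5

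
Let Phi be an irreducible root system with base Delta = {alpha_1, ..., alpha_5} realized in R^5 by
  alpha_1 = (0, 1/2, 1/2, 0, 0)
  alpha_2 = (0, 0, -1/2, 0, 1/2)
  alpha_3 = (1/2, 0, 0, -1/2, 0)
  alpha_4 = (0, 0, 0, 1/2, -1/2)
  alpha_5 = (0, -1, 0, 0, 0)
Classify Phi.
C5

Compute the Cartan integers a_ij = 2(alpha_i, alpha_j)/(alpha_j, alpha_j); the resulting 5x5 Cartan matrix is
[[2, -1, 0, 0, -1], [-1, 2, 0, -1, 0], [0, 0, 2, -1, 0], [0, -1, -1, 2, 0], [-2, 0, 0, 0, 2]].
The roots have two lengths (squared-length ratio 2:1); the short ones are alpha_{1,2,3,4}. The associated Dynkin diagram is a chain of 5 nodes with a double edge at one end; the terminal node there is the unique long simple root (C_5), so the type is C_5 (the algebra sp(10)).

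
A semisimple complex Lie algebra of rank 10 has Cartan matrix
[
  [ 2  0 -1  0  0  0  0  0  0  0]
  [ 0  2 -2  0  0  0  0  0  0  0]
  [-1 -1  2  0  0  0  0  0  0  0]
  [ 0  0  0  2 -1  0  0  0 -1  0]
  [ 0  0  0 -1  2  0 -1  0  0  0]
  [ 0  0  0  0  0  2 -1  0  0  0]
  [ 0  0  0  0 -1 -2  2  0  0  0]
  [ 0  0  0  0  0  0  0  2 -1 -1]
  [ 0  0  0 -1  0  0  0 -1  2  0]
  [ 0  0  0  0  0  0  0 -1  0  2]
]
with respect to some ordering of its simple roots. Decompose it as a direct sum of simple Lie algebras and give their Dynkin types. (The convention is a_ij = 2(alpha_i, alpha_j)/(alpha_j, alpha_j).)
B_7 + C_3

The diagram associated to this matrix has two connected components: the simple roots {alpha_4, alpha_5, alpha_6, alpha_7, alpha_8, alpha_9, alpha_10} form a chain of 7 nodes with a double edge at one end; the terminal node there is the unique short simple root (B_7), and {alpha_1, alpha_2, alpha_3} form a chain of 3 nodes with a double edge at one end; the terminal node there is the unique long simple root (C_3). A semisimple Lie algebra decomposes uniquely as the direct sum of simple ideals, one per connected component of its Dynkin diagram, so g ≅ B_7 ⊕ C_3 (dimension 105 + 21 = 126).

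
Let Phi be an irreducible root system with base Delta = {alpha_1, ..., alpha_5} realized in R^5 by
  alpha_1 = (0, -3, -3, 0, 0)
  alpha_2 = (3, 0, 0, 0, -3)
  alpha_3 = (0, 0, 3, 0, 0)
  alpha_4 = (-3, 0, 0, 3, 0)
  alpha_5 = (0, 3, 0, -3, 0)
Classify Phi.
Compute the Cartan integers a_ij = 2(alpha_i, alpha_j)/(alpha_j, alpha_j); the resulting 5x5 Cartan matrix is
[[2, 0, -2, 0, -1], [0, 2, 0, -1, 0], [-1, 0, 2, 0, 0], [0, -1, 0, 2, -1], [-1, 0, 0, -1, 2]].
The roots have two lengths (squared-length ratio 2:1); the short ones are alpha_{3}. The associated Dynkin diagram is a chain of 5 nodes with a double edge at one end; the terminal node there is the unique short simple root (B_5), so the type is B_5 (the algebra so(11)).

B_5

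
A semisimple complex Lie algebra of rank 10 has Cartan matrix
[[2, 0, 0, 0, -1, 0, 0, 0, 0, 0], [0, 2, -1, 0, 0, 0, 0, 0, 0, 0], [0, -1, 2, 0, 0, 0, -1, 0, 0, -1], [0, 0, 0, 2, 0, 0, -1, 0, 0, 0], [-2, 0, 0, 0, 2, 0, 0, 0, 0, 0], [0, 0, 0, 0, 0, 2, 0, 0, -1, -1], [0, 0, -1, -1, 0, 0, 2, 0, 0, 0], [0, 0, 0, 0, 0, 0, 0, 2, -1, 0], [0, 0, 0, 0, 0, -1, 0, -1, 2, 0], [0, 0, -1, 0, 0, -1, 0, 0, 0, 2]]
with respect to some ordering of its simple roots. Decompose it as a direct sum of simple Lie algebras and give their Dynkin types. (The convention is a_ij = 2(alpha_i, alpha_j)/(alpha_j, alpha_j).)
B2 + E8

The diagram associated to this matrix has two connected components: the simple roots {alpha_1, alpha_5} form a chain of 2 nodes with a double edge at one end; the terminal node there is the unique short simple root (B_2), and {alpha_2, alpha_3, alpha_4, alpha_6, alpha_7, alpha_8, alpha_9, alpha_10} form a chain of 7 nodes with one extra node attached to the third node from one end (E_8). A semisimple Lie algebra decomposes uniquely as the direct sum of simple ideals, one per connected component of its Dynkin diagram, so g ≅ B_2 ⊕ E_8 (dimension 10 + 248 = 258).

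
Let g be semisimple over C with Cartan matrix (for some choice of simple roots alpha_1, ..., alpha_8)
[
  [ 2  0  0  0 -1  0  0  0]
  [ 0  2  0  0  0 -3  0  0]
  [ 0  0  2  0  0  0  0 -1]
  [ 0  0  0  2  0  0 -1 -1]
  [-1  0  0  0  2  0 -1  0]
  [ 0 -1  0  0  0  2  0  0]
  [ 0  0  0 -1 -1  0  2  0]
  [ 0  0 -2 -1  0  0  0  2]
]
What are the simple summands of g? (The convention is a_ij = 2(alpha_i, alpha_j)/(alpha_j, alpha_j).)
The diagram associated to this matrix has two connected components: the simple roots {alpha_1, alpha_3, alpha_4, alpha_5, alpha_7, alpha_8} form a chain of 6 nodes with a double edge at one end; the terminal node there is the unique short simple root (B_6), and {alpha_2, alpha_6} form two nodes joined by a triple edge (G_2). A semisimple Lie algebra decomposes uniquely as the direct sum of simple ideals, one per connected component of its Dynkin diagram, so g ≅ B_6 ⊕ G_2 (dimension 78 + 14 = 92).

B6 ⊕ G2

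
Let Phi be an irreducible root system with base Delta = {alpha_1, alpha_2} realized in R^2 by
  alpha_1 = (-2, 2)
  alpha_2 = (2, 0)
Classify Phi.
Compute the Cartan integers a_ij = 2(alpha_i, alpha_j)/(alpha_j, alpha_j); the resulting 2x2 Cartan matrix is
[[2, -2], [-1, 2]].
The roots have two lengths (squared-length ratio 2:1); the short ones are alpha_{2}. The associated Dynkin diagram is a chain of 2 nodes with a double edge at one end; the terminal node there is the unique short simple root (B_2), so the type is B_2 (the algebra so(5)).

B2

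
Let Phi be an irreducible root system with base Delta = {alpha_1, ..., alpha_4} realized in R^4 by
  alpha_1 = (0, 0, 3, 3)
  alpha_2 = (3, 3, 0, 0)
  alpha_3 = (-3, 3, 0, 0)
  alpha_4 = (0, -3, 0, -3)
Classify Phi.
type D_4

Compute the Cartan integers a_ij = 2(alpha_i, alpha_j)/(alpha_j, alpha_j); the resulting 4x4 Cartan matrix is
[[2, 0, 0, -1], [0, 2, 0, -1], [0, 0, 2, -1], [-1, -1, -1, 2]].
All simple roots have the same length, so the diagram is simply laced. The associated Dynkin diagram is a chain of 2 nodes with a fork of two nodes at one end (D_4), so the type is D_4 (the algebra so(8)).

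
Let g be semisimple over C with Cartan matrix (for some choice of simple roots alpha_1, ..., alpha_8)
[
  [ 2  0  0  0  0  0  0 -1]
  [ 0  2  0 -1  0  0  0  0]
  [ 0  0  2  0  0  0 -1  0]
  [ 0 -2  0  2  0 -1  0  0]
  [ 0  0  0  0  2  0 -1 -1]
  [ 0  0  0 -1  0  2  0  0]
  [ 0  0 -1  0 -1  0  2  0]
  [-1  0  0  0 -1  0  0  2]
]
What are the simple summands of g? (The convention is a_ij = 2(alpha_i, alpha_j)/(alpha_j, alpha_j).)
A_5 ⊕ B_3

The diagram associated to this matrix has two connected components: the simple roots {alpha_1, alpha_3, alpha_5, alpha_7, alpha_8} form a chain of 5 nodes with single edges (A_5), and {alpha_2, alpha_4, alpha_6} form a chain of 3 nodes with a double edge at one end; the terminal node there is the unique short simple root (B_3). A semisimple Lie algebra decomposes uniquely as the direct sum of simple ideals, one per connected component of its Dynkin diagram, so g ≅ A_5 ⊕ B_3 (dimension 35 + 21 = 56).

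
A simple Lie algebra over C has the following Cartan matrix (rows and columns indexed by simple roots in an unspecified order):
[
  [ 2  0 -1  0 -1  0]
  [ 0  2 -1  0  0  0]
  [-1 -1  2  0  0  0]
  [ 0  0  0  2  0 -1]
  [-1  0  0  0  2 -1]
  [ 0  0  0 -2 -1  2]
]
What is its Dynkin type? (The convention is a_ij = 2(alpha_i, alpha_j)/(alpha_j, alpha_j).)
type B_6

The matrix has rank 6 with 2's on the diagonal. Reading the off-diagonal entries as Dynkin edges (a single edge where a_ij = a_ji = -1; a double or triple edge where a_ij * a_ji = 2 or 3), the diagram is a chain of 6 nodes with a double edge at one end; the terminal node there is the unique short simple root (B_6). One simple-root ordering that puts it in standard form is (alpha_2, alpha_3, alpha_1, alpha_5, alpha_6, alpha_4). So the algebra is type B_6, i.e. so(13).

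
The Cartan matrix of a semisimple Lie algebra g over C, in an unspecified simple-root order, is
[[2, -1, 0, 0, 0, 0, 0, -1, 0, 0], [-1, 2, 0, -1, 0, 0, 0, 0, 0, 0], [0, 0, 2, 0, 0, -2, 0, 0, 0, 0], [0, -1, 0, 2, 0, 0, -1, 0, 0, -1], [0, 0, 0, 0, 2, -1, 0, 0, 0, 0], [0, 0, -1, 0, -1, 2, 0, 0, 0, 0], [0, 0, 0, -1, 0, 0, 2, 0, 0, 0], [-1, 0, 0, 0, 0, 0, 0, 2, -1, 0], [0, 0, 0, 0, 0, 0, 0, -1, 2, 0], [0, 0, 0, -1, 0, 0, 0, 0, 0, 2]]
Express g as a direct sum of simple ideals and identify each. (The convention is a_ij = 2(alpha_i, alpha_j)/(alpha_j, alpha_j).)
The diagram associated to this matrix has two connected components: the simple roots {alpha_3, alpha_5, alpha_6} form a chain of 3 nodes with a double edge at one end; the terminal node there is the unique long simple root (C_3), and {alpha_1, alpha_2, alpha_4, alpha_7, alpha_8, alpha_9, alpha_10} form a chain of 5 nodes with a fork of two nodes at one end (D_7). A semisimple Lie algebra decomposes uniquely as the direct sum of simple ideals, one per connected component of its Dynkin diagram, so g ≅ C_3 ⊕ D_7 (dimension 21 + 91 = 112).

type C_3 ⊕ type D_7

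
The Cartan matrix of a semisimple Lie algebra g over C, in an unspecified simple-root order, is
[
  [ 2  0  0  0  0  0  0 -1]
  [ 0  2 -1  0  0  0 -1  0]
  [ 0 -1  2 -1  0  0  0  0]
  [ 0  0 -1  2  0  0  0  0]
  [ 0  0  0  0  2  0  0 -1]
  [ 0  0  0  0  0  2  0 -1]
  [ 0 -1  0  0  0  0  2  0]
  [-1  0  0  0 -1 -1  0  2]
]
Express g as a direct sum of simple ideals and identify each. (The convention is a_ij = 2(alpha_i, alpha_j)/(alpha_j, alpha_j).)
A4 + D4

The diagram associated to this matrix has two connected components: the simple roots {alpha_2, alpha_3, alpha_4, alpha_7} form a chain of 4 nodes with single edges (A_4), and {alpha_1, alpha_5, alpha_6, alpha_8} form a chain of 2 nodes with a fork of two nodes at one end (D_4). A semisimple Lie algebra decomposes uniquely as the direct sum of simple ideals, one per connected component of its Dynkin diagram, so g ≅ A_4 ⊕ D_4 (dimension 24 + 28 = 52).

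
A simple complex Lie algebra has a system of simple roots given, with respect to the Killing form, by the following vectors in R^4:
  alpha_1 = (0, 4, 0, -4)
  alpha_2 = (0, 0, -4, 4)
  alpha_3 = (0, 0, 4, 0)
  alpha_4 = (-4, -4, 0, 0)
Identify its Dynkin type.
Compute the Cartan integers a_ij = 2(alpha_i, alpha_j)/(alpha_j, alpha_j); the resulting 4x4 Cartan matrix is
[[2, -1, 0, -1], [-1, 2, -2, 0], [0, -1, 2, 0], [-1, 0, 0, 2]].
The roots have two lengths (squared-length ratio 2:1); the short ones are alpha_{3}. The associated Dynkin diagram is a chain of 4 nodes with a double edge at one end; the terminal node there is the unique short simple root (B_4), so the type is B_4 (the algebra so(9)).

B_4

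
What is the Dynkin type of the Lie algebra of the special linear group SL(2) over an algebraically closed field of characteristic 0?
This is sl(2), which has dimension 2^2 - 1 = 3 and rank 2 - 1 = 1 (a Cartan subalgebra is the diagonal traceless matrices). In the classification of classical Lie algebras, the special linear algebra sl(n+1) has type A_n; here n = 1, so the Dynkin diagram is a chain of 1 nodes with single edges (A_1). Hence the type is A_1.

A_1 (sl(2))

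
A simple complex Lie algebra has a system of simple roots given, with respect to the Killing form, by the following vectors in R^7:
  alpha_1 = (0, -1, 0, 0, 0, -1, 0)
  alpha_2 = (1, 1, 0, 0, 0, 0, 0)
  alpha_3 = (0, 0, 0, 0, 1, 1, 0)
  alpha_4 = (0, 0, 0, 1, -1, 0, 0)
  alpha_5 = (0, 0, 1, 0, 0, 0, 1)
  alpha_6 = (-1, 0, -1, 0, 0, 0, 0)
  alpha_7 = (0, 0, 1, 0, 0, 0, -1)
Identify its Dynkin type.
D_7

Compute the Cartan integers a_ij = 2(alpha_i, alpha_j)/(alpha_j, alpha_j); the resulting 7x7 Cartan matrix is
[[2, -1, -1, 0, 0, 0, 0], [-1, 2, 0, 0, 0, -1, 0], [-1, 0, 2, -1, 0, 0, 0], [0, 0, -1, 2, 0, 0, 0], [0, 0, 0, 0, 2, -1, 0], [0, -1, 0, 0, -1, 2, -1], [0, 0, 0, 0, 0, -1, 2]].
All simple roots have the same length, so the diagram is simply laced. The associated Dynkin diagram is a chain of 5 nodes with a fork of two nodes at one end (D_7), so the type is D_7 (the algebra so(14)).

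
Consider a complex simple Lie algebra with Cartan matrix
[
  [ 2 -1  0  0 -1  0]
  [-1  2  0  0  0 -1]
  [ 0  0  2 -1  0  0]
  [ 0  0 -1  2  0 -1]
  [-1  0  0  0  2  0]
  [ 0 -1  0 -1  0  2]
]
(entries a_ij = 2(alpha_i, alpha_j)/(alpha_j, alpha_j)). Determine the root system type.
type A_6

The matrix has rank 6 with 2's on the diagonal. Reading the off-diagonal entries as Dynkin edges (a single edge where a_ij = a_ji = -1; a double or triple edge where a_ij * a_ji = 2 or 3), the diagram is a chain of 6 nodes with single edges (A_6). One simple-root ordering that puts it in standard form is (alpha_3, alpha_4, alpha_6, alpha_2, alpha_1, alpha_5). So the algebra is type A_6, i.e. sl(7).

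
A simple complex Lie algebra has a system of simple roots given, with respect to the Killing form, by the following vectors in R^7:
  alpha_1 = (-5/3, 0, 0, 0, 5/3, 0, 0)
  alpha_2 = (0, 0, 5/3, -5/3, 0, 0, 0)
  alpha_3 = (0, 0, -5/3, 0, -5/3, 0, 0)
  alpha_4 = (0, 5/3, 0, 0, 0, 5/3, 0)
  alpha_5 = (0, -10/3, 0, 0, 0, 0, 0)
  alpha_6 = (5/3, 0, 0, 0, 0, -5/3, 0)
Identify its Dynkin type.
C_6

Compute the Cartan integers a_ij = 2(alpha_i, alpha_j)/(alpha_j, alpha_j); the resulting 6x6 Cartan matrix is
[[2, 0, -1, 0, 0, -1], [0, 2, -1, 0, 0, 0], [-1, -1, 2, 0, 0, 0], [0, 0, 0, 2, -1, -1], [0, 0, 0, -2, 2, 0], [-1, 0, 0, -1, 0, 2]].
The roots have two lengths (squared-length ratio 2:1); the short ones are alpha_{1,2,3,4,6}. The associated Dynkin diagram is a chain of 6 nodes with a double edge at one end; the terminal node there is the unique long simple root (C_6), so the type is C_6 (the algebra sp(12)).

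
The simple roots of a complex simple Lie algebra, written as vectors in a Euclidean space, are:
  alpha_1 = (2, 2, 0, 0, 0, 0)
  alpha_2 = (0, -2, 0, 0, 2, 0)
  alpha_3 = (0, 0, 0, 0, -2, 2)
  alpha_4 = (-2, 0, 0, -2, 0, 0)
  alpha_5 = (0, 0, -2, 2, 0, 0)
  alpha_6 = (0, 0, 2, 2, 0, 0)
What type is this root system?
Compute the Cartan integers a_ij = 2(alpha_i, alpha_j)/(alpha_j, alpha_j); the resulting 6x6 Cartan matrix is
[[2, -1, 0, -1, 0, 0], [-1, 2, -1, 0, 0, 0], [0, -1, 2, 0, 0, 0], [-1, 0, 0, 2, -1, -1], [0, 0, 0, -1, 2, 0], [0, 0, 0, -1, 0, 2]].
All simple roots have the same length, so the diagram is simply laced. The associated Dynkin diagram is a chain of 4 nodes with a fork of two nodes at one end (D_6), so the type is D_6 (the algebra so(12)).

D_6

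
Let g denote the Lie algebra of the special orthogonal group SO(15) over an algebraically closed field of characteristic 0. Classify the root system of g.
This is so(15) with 15 odd, which has dimension 15(15-1)/2 = 105 and rank (15-1)/2 = 7. In the classification of classical Lie algebras, the orthogonal algebra so(2n+1) in an odd number of variables has type B_n; here n = 7, so the Dynkin diagram is a chain of 7 nodes with a double edge at one end; the terminal node there is the unique short simple root (B_7). Hence the type is B_7.

B_7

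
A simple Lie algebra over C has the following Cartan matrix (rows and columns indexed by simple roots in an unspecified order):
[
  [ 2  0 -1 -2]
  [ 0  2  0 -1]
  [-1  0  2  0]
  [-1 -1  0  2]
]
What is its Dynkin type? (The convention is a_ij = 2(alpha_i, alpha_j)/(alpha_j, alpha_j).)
type F_4

The matrix has rank 4 with 2's on the diagonal. Reading the off-diagonal entries as Dynkin edges (a single edge where a_ij = a_ji = -1; a double or triple edge where a_ij * a_ji = 2 or 3), the diagram is a chain of 4 nodes with a double edge between the middle two (F_4). One simple-root ordering that puts it in standard form is (alpha_3, alpha_1, alpha_4, alpha_2). So the algebra is type F_4.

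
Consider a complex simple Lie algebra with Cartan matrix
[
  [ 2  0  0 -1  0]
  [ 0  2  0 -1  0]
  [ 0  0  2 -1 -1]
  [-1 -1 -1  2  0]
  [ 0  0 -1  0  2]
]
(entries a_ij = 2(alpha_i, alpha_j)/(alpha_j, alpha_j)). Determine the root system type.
The matrix has rank 5 with 2's on the diagonal. Reading the off-diagonal entries as Dynkin edges (a single edge where a_ij = a_ji = -1; a double or triple edge where a_ij * a_ji = 2 or 3), the diagram is a chain of 3 nodes with a fork of two nodes at one end (D_5). One simple-root ordering that puts it in standard form is (alpha_5, alpha_3, alpha_4, alpha_1, alpha_2). So the algebra is type D_5, i.e. so(10).

D_5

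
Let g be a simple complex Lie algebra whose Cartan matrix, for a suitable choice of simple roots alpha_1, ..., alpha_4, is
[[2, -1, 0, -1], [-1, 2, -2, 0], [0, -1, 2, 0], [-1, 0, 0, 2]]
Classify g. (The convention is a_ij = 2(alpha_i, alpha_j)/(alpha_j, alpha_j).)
The matrix has rank 4 with 2's on the diagonal. Reading the off-diagonal entries as Dynkin edges (a single edge where a_ij = a_ji = -1; a double or triple edge where a_ij * a_ji = 2 or 3), the diagram is a chain of 4 nodes with a double edge at one end; the terminal node there is the unique short simple root (B_4). One simple-root ordering that puts it in standard form is (alpha_4, alpha_1, alpha_2, alpha_3). So the algebra is type B_4, i.e. so(9).

B_4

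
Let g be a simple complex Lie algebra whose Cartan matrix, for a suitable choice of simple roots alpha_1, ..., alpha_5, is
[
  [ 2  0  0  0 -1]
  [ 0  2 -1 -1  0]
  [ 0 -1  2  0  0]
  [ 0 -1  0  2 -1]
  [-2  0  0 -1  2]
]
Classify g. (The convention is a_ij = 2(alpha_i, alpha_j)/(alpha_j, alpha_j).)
B5

The matrix has rank 5 with 2's on the diagonal. Reading the off-diagonal entries as Dynkin edges (a single edge where a_ij = a_ji = -1; a double or triple edge where a_ij * a_ji = 2 or 3), the diagram is a chain of 5 nodes with a double edge at one end; the terminal node there is the unique short simple root (B_5). One simple-root ordering that puts it in standard form is (alpha_3, alpha_2, alpha_4, alpha_5, alpha_1). So the algebra is type B_5, i.e. so(11).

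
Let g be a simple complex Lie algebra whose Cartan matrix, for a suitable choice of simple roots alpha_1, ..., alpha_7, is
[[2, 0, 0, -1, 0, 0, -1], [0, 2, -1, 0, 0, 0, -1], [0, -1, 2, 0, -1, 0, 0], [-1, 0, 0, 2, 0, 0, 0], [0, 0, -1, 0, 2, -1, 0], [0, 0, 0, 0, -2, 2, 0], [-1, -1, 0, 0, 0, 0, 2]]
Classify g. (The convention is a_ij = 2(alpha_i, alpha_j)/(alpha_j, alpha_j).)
C7

The matrix has rank 7 with 2's on the diagonal. Reading the off-diagonal entries as Dynkin edges (a single edge where a_ij = a_ji = -1; a double or triple edge where a_ij * a_ji = 2 or 3), the diagram is a chain of 7 nodes with a double edge at one end; the terminal node there is the unique long simple root (C_7). One simple-root ordering that puts it in standard form is (alpha_4, alpha_1, alpha_7, alpha_2, alpha_3, alpha_5, alpha_6). So the algebra is type C_7, i.e. sp(14).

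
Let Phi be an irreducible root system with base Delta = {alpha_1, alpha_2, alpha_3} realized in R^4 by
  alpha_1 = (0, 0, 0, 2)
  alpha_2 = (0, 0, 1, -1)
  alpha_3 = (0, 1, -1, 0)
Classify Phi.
Compute the Cartan integers a_ij = 2(alpha_i, alpha_j)/(alpha_j, alpha_j); the resulting 3x3 Cartan matrix is
[[2, -2, 0], [-1, 2, -1], [0, -1, 2]].
The roots have two lengths (squared-length ratio 2:1); the short ones are alpha_{2,3}. The associated Dynkin diagram is a chain of 3 nodes with a double edge at one end; the terminal node there is the unique long simple root (C_3), so the type is C_3 (the algebra sp(6)).

C_3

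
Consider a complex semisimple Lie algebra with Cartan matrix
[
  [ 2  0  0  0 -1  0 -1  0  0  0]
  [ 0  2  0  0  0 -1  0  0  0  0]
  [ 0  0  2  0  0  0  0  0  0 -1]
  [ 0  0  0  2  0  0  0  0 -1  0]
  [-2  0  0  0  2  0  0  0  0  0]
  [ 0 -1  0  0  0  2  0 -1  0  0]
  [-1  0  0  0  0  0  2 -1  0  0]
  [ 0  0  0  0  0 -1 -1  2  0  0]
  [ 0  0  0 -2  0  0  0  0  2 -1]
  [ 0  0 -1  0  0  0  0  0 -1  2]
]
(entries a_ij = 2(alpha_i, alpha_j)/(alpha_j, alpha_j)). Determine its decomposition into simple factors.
The diagram associated to this matrix has two connected components: the simple roots {alpha_3, alpha_4, alpha_9, alpha_10} form a chain of 4 nodes with a double edge at one end; the terminal node there is the unique short simple root (B_4), and {alpha_1, alpha_2, alpha_5, alpha_6, alpha_7, alpha_8} form a chain of 6 nodes with a double edge at one end; the terminal node there is the unique long simple root (C_6). A semisimple Lie algebra decomposes uniquely as the direct sum of simple ideals, one per connected component of its Dynkin diagram, so g ≅ B_4 ⊕ C_6 (dimension 36 + 78 = 114).

B_4 + C_6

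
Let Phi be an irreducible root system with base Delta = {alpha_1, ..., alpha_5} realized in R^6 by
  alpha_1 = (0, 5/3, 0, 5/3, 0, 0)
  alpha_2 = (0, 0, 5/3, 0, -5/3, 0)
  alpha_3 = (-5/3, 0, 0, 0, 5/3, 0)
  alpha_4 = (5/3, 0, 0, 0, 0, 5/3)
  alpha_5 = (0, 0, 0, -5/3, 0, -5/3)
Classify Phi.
Compute the Cartan integers a_ij = 2(alpha_i, alpha_j)/(alpha_j, alpha_j); the resulting 5x5 Cartan matrix is
[[2, 0, 0, 0, -1], [0, 2, -1, 0, 0], [0, -1, 2, -1, 0], [0, 0, -1, 2, -1], [-1, 0, 0, -1, 2]].
All simple roots have the same length, so the diagram is simply laced. The associated Dynkin diagram is a chain of 5 nodes with single edges (A_5), so the type is A_5 (the algebra sl(6)).

A_5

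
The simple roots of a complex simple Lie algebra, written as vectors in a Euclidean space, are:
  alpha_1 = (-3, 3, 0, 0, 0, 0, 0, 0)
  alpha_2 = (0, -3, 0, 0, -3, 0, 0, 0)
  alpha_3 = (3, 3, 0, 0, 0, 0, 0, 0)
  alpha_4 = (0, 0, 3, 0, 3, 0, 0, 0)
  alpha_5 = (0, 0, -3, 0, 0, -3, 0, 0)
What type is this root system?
Compute the Cartan integers a_ij = 2(alpha_i, alpha_j)/(alpha_j, alpha_j); the resulting 5x5 Cartan matrix is
[[2, -1, 0, 0, 0], [-1, 2, -1, -1, 0], [0, -1, 2, 0, 0], [0, -1, 0, 2, -1], [0, 0, 0, -1, 2]].
All simple roots have the same length, so the diagram is simply laced. The associated Dynkin diagram is a chain of 3 nodes with a fork of two nodes at one end (D_5), so the type is D_5 (the algebra so(10)).

D5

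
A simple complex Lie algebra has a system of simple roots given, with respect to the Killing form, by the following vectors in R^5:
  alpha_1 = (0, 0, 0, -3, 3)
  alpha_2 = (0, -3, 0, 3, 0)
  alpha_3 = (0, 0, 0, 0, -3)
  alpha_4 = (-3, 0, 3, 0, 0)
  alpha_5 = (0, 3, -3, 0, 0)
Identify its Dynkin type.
Compute the Cartan integers a_ij = 2(alpha_i, alpha_j)/(alpha_j, alpha_j); the resulting 5x5 Cartan matrix is
[[2, -1, -2, 0, 0], [-1, 2, 0, 0, -1], [-1, 0, 2, 0, 0], [0, 0, 0, 2, -1], [0, -1, 0, -1, 2]].
The roots have two lengths (squared-length ratio 2:1); the short ones are alpha_{3}. The associated Dynkin diagram is a chain of 5 nodes with a double edge at one end; the terminal node there is the unique short simple root (B_5), so the type is B_5 (the algebra so(11)).

B_5 (so(11))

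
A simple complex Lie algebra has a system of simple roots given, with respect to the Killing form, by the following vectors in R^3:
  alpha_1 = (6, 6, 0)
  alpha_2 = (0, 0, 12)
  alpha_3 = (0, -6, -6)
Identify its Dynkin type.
C_3 (sp(6))

Compute the Cartan integers a_ij = 2(alpha_i, alpha_j)/(alpha_j, alpha_j); the resulting 3x3 Cartan matrix is
[[2, 0, -1], [0, 2, -2], [-1, -1, 2]].
The roots have two lengths (squared-length ratio 2:1); the short ones are alpha_{1,3}. The associated Dynkin diagram is a chain of 3 nodes with a double edge at one end; the terminal node there is the unique long simple root (C_3), so the type is C_3 (the algebra sp(6)).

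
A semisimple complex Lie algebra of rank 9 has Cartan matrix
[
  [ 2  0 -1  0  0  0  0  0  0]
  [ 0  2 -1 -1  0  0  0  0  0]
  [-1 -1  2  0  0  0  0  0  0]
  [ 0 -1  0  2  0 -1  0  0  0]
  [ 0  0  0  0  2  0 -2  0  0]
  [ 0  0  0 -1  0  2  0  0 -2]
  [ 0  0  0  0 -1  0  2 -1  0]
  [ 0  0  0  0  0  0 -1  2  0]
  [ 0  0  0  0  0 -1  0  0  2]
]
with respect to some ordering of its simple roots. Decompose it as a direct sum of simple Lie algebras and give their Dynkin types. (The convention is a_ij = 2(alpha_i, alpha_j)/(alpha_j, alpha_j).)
The diagram associated to this matrix has two connected components: the simple roots {alpha_1, alpha_2, alpha_3, alpha_4, alpha_6, alpha_9} form a chain of 6 nodes with a double edge at one end; the terminal node there is the unique short simple root (B_6), and {alpha_5, alpha_7, alpha_8} form a chain of 3 nodes with a double edge at one end; the terminal node there is the unique long simple root (C_3). A semisimple Lie algebra decomposes uniquely as the direct sum of simple ideals, one per connected component of its Dynkin diagram, so g ≅ B_6 ⊕ C_3 (dimension 78 + 21 = 99).

type B_6 ⊕ type C_3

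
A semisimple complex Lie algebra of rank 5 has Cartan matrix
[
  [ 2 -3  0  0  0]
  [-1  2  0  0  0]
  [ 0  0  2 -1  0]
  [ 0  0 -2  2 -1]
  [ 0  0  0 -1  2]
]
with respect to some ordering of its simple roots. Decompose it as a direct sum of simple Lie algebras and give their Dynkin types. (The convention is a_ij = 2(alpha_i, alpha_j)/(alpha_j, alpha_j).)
The diagram associated to this matrix has two connected components: the simple roots {alpha_3, alpha_4, alpha_5} form a chain of 3 nodes with a double edge at one end; the terminal node there is the unique short simple root (B_3), and {alpha_1, alpha_2} form two nodes joined by a triple edge (G_2). A semisimple Lie algebra decomposes uniquely as the direct sum of simple ideals, one per connected component of its Dynkin diagram, so g ≅ B_3 ⊕ G_2 (dimension 21 + 14 = 35).

type B_3 ⊕ type G_2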